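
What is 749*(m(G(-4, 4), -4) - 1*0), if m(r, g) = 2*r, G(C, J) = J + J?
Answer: 11984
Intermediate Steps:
G(C, J) = 2*J
749*(m(G(-4, 4), -4) - 1*0) = 749*(2*(2*4) - 1*0) = 749*(2*8 + 0) = 749*(16 + 0) = 749*16 = 11984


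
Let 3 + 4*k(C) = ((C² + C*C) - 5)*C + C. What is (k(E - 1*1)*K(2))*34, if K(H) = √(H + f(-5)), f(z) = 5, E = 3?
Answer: 85*√7/2 ≈ 112.44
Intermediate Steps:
k(C) = -¾ + C/4 + C*(-5 + 2*C²)/4 (k(C) = -¾ + (((C² + C*C) - 5)*C + C)/4 = -¾ + (((C² + C²) - 5)*C + C)/4 = -¾ + ((2*C² - 5)*C + C)/4 = -¾ + ((-5 + 2*C²)*C + C)/4 = -¾ + (C*(-5 + 2*C²) + C)/4 = -¾ + (C + C*(-5 + 2*C²))/4 = -¾ + (C/4 + C*(-5 + 2*C²)/4) = -¾ + C/4 + C*(-5 + 2*C²)/4)
K(H) = √(5 + H) (K(H) = √(H + 5) = √(5 + H))
(k(E - 1*1)*K(2))*34 = ((-¾ + (3 - 1*1)³/2 - (3 - 1*1))*√(5 + 2))*34 = ((-¾ + (3 - 1)³/2 - (3 - 1))*√7)*34 = ((-¾ + (½)*2³ - 1*2)*√7)*34 = ((-¾ + (½)*8 - 2)*√7)*34 = ((-¾ + 4 - 2)*√7)*34 = (5*√7/4)*34 = 85*√7/2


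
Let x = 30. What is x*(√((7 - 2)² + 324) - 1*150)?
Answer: -4500 + 30*√349 ≈ -3939.6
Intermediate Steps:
x*(√((7 - 2)² + 324) - 1*150) = 30*(√((7 - 2)² + 324) - 1*150) = 30*(√(5² + 324) - 150) = 30*(√(25 + 324) - 150) = 30*(√349 - 150) = 30*(-150 + √349) = -4500 + 30*√349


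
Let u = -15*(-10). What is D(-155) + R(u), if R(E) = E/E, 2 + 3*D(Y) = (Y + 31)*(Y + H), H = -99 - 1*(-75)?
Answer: 7399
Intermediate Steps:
H = -24 (H = -99 + 75 = -24)
u = 150
D(Y) = -2/3 + (-24 + Y)*(31 + Y)/3 (D(Y) = -2/3 + ((Y + 31)*(Y - 24))/3 = -2/3 + ((31 + Y)*(-24 + Y))/3 = -2/3 + ((-24 + Y)*(31 + Y))/3 = -2/3 + (-24 + Y)*(31 + Y)/3)
R(E) = 1
D(-155) + R(u) = (-746/3 + (1/3)*(-155)**2 + (7/3)*(-155)) + 1 = (-746/3 + (1/3)*24025 - 1085/3) + 1 = (-746/3 + 24025/3 - 1085/3) + 1 = 7398 + 1 = 7399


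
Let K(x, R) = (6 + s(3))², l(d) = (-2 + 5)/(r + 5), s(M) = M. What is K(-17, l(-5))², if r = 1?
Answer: 6561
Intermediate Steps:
l(d) = ½ (l(d) = (-2 + 5)/(1 + 5) = 3/6 = 3*(⅙) = ½)
K(x, R) = 81 (K(x, R) = (6 + 3)² = 9² = 81)
K(-17, l(-5))² = 81² = 6561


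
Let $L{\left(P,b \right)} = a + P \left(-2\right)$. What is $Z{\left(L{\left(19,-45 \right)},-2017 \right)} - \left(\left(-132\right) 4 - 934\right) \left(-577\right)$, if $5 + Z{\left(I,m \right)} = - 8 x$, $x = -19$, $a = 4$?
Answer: $-843427$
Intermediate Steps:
$L{\left(P,b \right)} = 4 - 2 P$ ($L{\left(P,b \right)} = 4 + P \left(-2\right) = 4 - 2 P$)
$Z{\left(I,m \right)} = 147$ ($Z{\left(I,m \right)} = -5 - -152 = -5 + 152 = 147$)
$Z{\left(L{\left(19,-45 \right)},-2017 \right)} - \left(\left(-132\right) 4 - 934\right) \left(-577\right) = 147 - \left(\left(-132\right) 4 - 934\right) \left(-577\right) = 147 - \left(-528 - 934\right) \left(-577\right) = 147 - \left(-1462\right) \left(-577\right) = 147 - 843574 = -843427$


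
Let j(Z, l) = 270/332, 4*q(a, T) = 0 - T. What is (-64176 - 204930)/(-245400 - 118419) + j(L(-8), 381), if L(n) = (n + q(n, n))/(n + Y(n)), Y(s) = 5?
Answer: 31262387/20131318 ≈ 1.5529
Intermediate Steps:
q(a, T) = -T/4 (q(a, T) = (0 - T)/4 = (-T)/4 = -T/4)
L(n) = 3*n/(4*(5 + n)) (L(n) = (n - n/4)/(n + 5) = (3*n/4)/(5 + n) = 3*n/(4*(5 + n)))
j(Z, l) = 135/166 (j(Z, l) = 270*(1/332) = 135/166)
(-64176 - 204930)/(-245400 - 118419) + j(L(-8), 381) = (-64176 - 204930)/(-245400 - 118419) + 135/166 = -269106/(-363819) + 135/166 = -269106*(-1/363819) + 135/166 = 89702/121273 + 135/166 = 31262387/20131318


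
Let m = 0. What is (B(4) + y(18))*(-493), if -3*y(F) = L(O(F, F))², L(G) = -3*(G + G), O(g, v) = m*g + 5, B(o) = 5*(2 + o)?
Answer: 133110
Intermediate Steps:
B(o) = 10 + 5*o
O(g, v) = 5 (O(g, v) = 0*g + 5 = 0 + 5 = 5)
L(G) = -6*G
y(F) = -300 (y(F) = -(-6*5)²/3 = -⅓*(-30)² = -⅓*900 = -300)
(B(4) + y(18))*(-493) = ((10 + 5*4) - 300)*(-493) = ((10 + 20) - 300)*(-493) = (30 - 300)*(-493) = -270*(-493) = 133110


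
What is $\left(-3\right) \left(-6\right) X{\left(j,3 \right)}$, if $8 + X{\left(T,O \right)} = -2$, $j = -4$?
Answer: $-180$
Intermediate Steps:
$X{\left(T,O \right)} = -10$ ($X{\left(T,O \right)} = -8 - 2 = -10$)
$\left(-3\right) \left(-6\right) X{\left(j,3 \right)} = \left(-3\right) \left(-6\right) \left(-10\right) = 18 \left(-10\right) = -180$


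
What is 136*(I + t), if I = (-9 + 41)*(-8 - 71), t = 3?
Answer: -343400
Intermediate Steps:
I = -2528 (I = 32*(-79) = -2528)
136*(I + t) = 136*(-2528 + 3) = 136*(-2525) = -343400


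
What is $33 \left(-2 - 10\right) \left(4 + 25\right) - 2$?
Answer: $-11486$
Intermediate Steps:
$33 \left(-2 - 10\right) \left(4 + 25\right) - 2 = 33 \left(\left(-12\right) 29\right) - 2 = 33 \left(-348\right) - 2 = -11484 - 2 = -11486$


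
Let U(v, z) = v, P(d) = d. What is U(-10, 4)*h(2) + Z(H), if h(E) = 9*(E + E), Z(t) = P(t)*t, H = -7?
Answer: -311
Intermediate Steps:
Z(t) = t² (Z(t) = t*t = t²)
h(E) = 18*E (h(E) = 9*(2*E) = 18*E)
U(-10, 4)*h(2) + Z(H) = -180*2 + (-7)² = -10*36 + 49 = -360 + 49 = -311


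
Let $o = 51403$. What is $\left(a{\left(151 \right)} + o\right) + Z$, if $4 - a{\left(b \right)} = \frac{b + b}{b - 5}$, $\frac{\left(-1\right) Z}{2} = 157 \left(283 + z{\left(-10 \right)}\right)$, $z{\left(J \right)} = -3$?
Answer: $- \frac{2665600}{73} \approx -36515.0$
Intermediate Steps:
$Z = -87920$ ($Z = - 2 \cdot 157 \left(283 - 3\right) = - 2 \cdot 157 \cdot 280 = \left(-2\right) 43960 = -87920$)
$a{\left(b \right)} = 4 - \frac{2 b}{-5 + b}$ ($a{\left(b \right)} = 4 - \frac{b + b}{b - 5} = 4 - \frac{2 b}{-5 + b}$)
$\left(a{\left(151 \right)} + o\right) + Z = \left(\frac{2 \left(-10 + 151\right)}{-5 + 151} + 51403\right) - 87920 = \left(2 \cdot \frac{1}{146} \cdot 141 + 51403\right) - 87920 = \left(\frac{141}{73} + 51403\right) - 87920 = \frac{3752560}{73} - 87920 = - \frac{2665600}{73}$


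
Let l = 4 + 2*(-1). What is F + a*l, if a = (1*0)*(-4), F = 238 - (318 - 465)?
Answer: 385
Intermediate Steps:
l = 2 (l = 4 - 2 = 2)
F = 385 (F = 238 - 1*(-147) = 238 + 147 = 385)
a = 0 (a = 0*(-4) = 0)
F + a*l = 385 + 0*2 = 385 + 0 = 385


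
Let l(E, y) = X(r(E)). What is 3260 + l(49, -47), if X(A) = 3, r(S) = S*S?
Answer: 3263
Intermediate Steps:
r(S) = S**2
l(E, y) = 3
3260 + l(49, -47) = 3260 + 3 = 3263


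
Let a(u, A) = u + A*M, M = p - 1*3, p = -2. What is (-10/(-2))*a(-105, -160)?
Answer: 3475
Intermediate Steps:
M = -5 (M = -2 - 1*3 = -2 - 3 = -5)
a(u, A) = u - 5*A (a(u, A) = u + A*(-5) = u - 5*A)
(-10/(-2))*a(-105, -160) = (-10/(-2))*(-105 - 5*(-160)) = (-10*(-1/2))*(-105 + 800) = 5*695 = 3475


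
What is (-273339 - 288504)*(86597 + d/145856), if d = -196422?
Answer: -3548177772504615/72928 ≈ -4.8653e+10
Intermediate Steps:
(-273339 - 288504)*(86597 + d/145856) = (-273339 - 288504)*(86597 - 196422/145856) = -561843*(86597 - 196422*1/145856) = -561843*(86597 - 98211/72928) = -561843*6315247805/72928 = -3548177772504615/72928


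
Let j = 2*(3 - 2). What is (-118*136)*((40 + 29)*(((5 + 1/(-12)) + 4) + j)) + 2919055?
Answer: -9169101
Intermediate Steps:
j = 2 (j = 2*1 = 2)
(-118*136)*((40 + 29)*(((5 + 1/(-12)) + 4) + j)) + 2919055 = (-118*136)*((40 + 29)*(((5 + 1/(-12)) + 4) + 2)) + 2919055 = -1107312*(((5 - 1/12) + 4) + 2) + 2919055 = -1107312*((59/12 + 4) + 2) + 2919055 = -1107312*(107/12 + 2) + 2919055 = -1107312*131/12 + 2919055 = -16048*3013/4 + 2919055 = -12088156 + 2919055 = -9169101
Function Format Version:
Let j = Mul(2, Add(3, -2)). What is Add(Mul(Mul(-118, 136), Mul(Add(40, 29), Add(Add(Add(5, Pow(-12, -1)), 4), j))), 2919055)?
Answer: -9169101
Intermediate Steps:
j = 2 (j = Mul(2, 1) = 2)
Add(Mul(Mul(-118, 136), Mul(Add(40, 29), Add(Add(Add(5, Pow(-12, -1)), 4), j))), 2919055) = Add(Mul(Mul(-118, 136), Mul(Add(40, 29), Add(Add(Add(5, Pow(-12, -1)), 4), 2))), 2919055) = Add(Mul(-16048, Mul(69, Add(Add(Add(5, Rational(-1, 12)), 4), 2))), 2919055) = Add(Mul(-16048, Mul(69, Add(Add(Rational(59, 12), 4), 2))), 2919055) = Add(Mul(-16048, Mul(69, Add(Rational(107, 12), 2))), 2919055) = Add(Mul(-16048, Mul(69, Rational(131, 12))), 2919055) = Add(Mul(-16048, Rational(3013, 4)), 2919055) = Add(-12088156, 2919055) = -9169101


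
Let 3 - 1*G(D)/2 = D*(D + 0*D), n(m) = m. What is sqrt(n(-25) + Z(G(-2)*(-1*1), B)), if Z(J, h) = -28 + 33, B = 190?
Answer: 2*I*sqrt(5) ≈ 4.4721*I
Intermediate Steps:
G(D) = 6 - 2*D**2 (G(D) = 6 - 2*D*(D + 0*D) = 6 - 2*D*(D + 0) = 6 - 2*D*D = 6 - 2*D**2)
Z(J, h) = 5
sqrt(n(-25) + Z(G(-2)*(-1*1), B)) = sqrt(-25 + 5) = sqrt(-20) = 2*I*sqrt(5)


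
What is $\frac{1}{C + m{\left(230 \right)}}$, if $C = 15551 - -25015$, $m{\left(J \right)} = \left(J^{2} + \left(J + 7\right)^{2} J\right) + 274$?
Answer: $\frac{1}{13012610} \approx 7.6849 \cdot 10^{-8}$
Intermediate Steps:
$m{\left(J \right)} = 274 + J^{2} + J \left(7 + J\right)^{2}$ ($m{\left(J \right)} = \left(J^{2} + \left(7 + J\right)^{2} J\right) + 274 = \left(J^{2} + J \left(7 + J\right)^{2}\right) + 274 = 274 + J^{2} + J \left(7 + J\right)^{2}$)
$C = 40566$ ($C = 15551 + 25015 = 40566$)
$\frac{1}{C + m{\left(230 \right)}} = \frac{1}{40566 + \left(274 + 230^{2} + 230 \left(7 + 230\right)^{2}\right)} = \frac{1}{40566 + \left(274 + 52900 + 230 \cdot 237^{2}\right)} = \frac{1}{40566 + \left(274 + 52900 + 230 \cdot 56169\right)} = \frac{1}{40566 + \left(274 + 52900 + 12918870\right)} = \frac{1}{40566 + 12972044} = \frac{1}{13012610}$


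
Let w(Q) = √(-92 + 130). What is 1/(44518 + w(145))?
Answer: 22259/990926143 - √38/1981852286 ≈ 2.2460e-5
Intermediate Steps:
w(Q) = √38
1/(44518 + w(145)) = 1/(44518 + √38)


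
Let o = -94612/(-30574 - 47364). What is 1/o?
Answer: 5567/6758 ≈ 0.82376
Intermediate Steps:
o = 6758/5567 (o = -94612/(-77938) = -94612*(-1/77938) = 6758/5567 ≈ 1.2139)
1/o = 1/(6758/5567) = 5567/6758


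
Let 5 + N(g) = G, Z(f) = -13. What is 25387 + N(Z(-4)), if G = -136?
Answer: 25246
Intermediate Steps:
N(g) = -141 (N(g) = -5 - 136 = -141)
25387 + N(Z(-4)) = 25387 - 141 = 25246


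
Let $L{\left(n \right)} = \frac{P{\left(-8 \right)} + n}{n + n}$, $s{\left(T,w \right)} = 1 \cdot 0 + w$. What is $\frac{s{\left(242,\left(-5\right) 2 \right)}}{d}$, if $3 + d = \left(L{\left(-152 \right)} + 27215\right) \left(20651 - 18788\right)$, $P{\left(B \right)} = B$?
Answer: $- \frac{95}{481673964} \approx -1.9723 \cdot 10^{-7}$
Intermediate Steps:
$s{\left(T,w \right)} = w$ ($s{\left(T,w \right)} = 0 + w = w$)
$L{\left(n \right)} = \frac{-8 + n}{2 n}$ ($L{\left(n \right)} = \frac{-8 + n}{n + n} = \frac{-8 + n}{2 n}$)
$d = \frac{963347928}{19}$ ($d = -3 + \left(\frac{-8 - 152}{2 \left(-152\right)} + 27215\right) \left(20651 - 18788\right) = -3 + \left(\frac{1}{2} \left(- \frac{1}{152}\right) \left(-160\right) + 27215\right) 1863 = -3 + \left(\frac{10}{19} + 27215\right) 1863 = -3 + \frac{517095}{19} \cdot 1863 = -3 + \frac{963347985}{19} = \frac{963347928}{19} \approx 5.0703 \cdot 10^{7}$)
$\frac{s{\left(242,\left(-5\right) 2 \right)}}{d} = \frac{\left(-5\right) 2}{\frac{963347928}{19}} = \left(-10\right) \frac{19}{963347928} = - \frac{95}{481673964}$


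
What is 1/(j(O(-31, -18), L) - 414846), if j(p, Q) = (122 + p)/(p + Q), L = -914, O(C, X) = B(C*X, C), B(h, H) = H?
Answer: -135/56004223 ≈ -2.4105e-6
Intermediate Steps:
O(C, X) = C
j(p, Q) = (122 + p)/(Q + p)
1/(j(O(-31, -18), L) - 414846) = 1/((122 - 31)/(-914 - 31) - 414846) = 1/(91/(-945) - 414846) = 1/(-1/945*91 - 414846) = 1/(-13/135 - 414846) = 1/(-56004223/135) = -135/56004223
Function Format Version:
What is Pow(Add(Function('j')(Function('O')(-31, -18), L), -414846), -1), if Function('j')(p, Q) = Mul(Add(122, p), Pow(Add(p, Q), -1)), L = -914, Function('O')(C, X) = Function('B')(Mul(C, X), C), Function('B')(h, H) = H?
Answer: Rational(-135, 56004223) ≈ -2.4105e-6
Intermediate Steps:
Function('O')(C, X) = C
Function('j')(p, Q) = Mul(Pow(Add(Q, p), -1), Add(122, p)) (Function('j')(p, Q) = Mul(Add(122, p), Pow(Add(Q, p), -1)) = Mul(Pow(Add(Q, p), -1), Add(122, p)))
Pow(Add(Function('j')(Function('O')(-31, -18), L), -414846), -1) = Pow(Add(Mul(Pow(Add(-914, -31), -1), Add(122, -31)), -414846), -1) = Pow(Add(Mul(Pow(-945, -1), 91), -414846), -1) = Pow(Add(Mul(Rational(-1, 945), 91), -414846), -1) = Pow(Add(Rational(-13, 135), -414846), -1) = Pow(Rational(-56004223, 135), -1) = Rational(-135, 56004223)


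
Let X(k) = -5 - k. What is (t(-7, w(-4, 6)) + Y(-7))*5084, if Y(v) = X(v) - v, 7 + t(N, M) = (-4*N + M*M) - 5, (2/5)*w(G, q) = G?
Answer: 635500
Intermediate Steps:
w(G, q) = 5*G/2
t(N, M) = -12 + M**2 - 4*N (t(N, M) = -7 + ((-4*N + M*M) - 5) = -7 + ((-4*N + M**2) - 5) = -7 + ((M**2 - 4*N) - 5) = -7 + (-5 + M**2 - 4*N) = -12 + M**2 - 4*N)
Y(v) = -5 - 2*v (Y(v) = (-5 - v) - v = -5 - 2*v)
(t(-7, w(-4, 6)) + Y(-7))*5084 = ((-12 + ((5/2)*(-4))**2 - 4*(-7)) + (-5 - 2*(-7)))*5084 = ((-12 + (-10)**2 + 28) + (-5 + 14))*5084 = ((-12 + 100 + 28) + 9)*5084 = (116 + 9)*5084 = 125*5084 = 635500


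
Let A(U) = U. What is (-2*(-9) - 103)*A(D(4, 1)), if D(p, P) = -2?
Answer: 170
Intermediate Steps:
(-2*(-9) - 103)*A(D(4, 1)) = (-2*(-9) - 103)*(-2) = (18 - 103)*(-2) = -85*(-2) = 170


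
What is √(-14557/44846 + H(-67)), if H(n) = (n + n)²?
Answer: √36111802861274/44846 ≈ 134.00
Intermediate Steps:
H(n) = 4*n² (H(n) = (2*n)² = 4*n²)
√(-14557/44846 + H(-67)) = √(-14557/44846 + 4*(-67)²) = √(-14557*1/44846 + 4*4489) = √(-14557/44846 + 17956) = √(805240219/44846) = √36111802861274/44846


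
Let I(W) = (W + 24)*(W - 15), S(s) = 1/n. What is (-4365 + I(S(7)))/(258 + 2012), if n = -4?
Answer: -15127/7264 ≈ -2.0825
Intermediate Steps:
S(s) = -¼ (S(s) = 1/(-4) = -¼)
I(W) = (-15 + W)*(24 + W) (I(W) = (24 + W)*(-15 + W) = (-15 + W)*(24 + W))
(-4365 + I(S(7)))/(258 + 2012) = (-4365 + (-360 + (-¼)² + 9*(-¼)))/(258 + 2012) = (-4365 + (-360 + 1/16 - 9/4))/2270 = (-4365 - 5795/16)*(1/2270) = -75635/16*1/2270 = -15127/7264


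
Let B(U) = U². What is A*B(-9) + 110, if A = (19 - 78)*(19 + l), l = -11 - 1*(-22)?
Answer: -143260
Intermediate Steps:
l = 11 (l = -11 + 22 = 11)
A = -1770 (A = (19 - 78)*(19 + 11) = -59*30 = -1770)
A*B(-9) + 110 = -1770*(-9)² + 110 = -1770*81 + 110 = -143370 + 110 = -143260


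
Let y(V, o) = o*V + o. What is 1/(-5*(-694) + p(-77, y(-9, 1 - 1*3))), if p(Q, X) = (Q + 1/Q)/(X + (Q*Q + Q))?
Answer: 225918/783932495 ≈ 0.00028819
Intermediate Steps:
y(V, o) = o + V*o (y(V, o) = V*o + o = o + V*o)
p(Q, X) = (Q + 1/Q)/(Q + X + Q²) (p(Q, X) = (Q + 1/Q)/(X + (Q² + Q)) = (Q + 1/Q)/(X + (Q + Q²)) = (Q + 1/Q)/(Q + X + Q²))
1/(-5*(-694) + p(-77, y(-9, 1 - 1*3))) = 1/(-5*(-694) + (1 + (-77)²)/((-77)*(-77 + (1 - 1*3)*(1 - 9) + (-77)²))) = 1/(3470 - (1 + 5929)/(77*(-77 + (1 - 3)*(-8) + 5929))) = 1/(3470 - 1/77*5930/(-77 - 2*(-8) + 5929)) = 1/(3470 - 1/77*5930/(-77 + 16 + 5929)) = 1/(3470 - 1/77*5930/5868) = 1/(3470 - 1/77*1/5868*5930) = 1/(3470 - 2965/225918) = 1/(783932495/225918) = 225918/783932495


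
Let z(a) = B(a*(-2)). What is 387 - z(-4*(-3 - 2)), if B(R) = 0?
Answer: 387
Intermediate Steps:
z(a) = 0
387 - z(-4*(-3 - 2)) = 387 - 1*0 = 387 + 0 = 387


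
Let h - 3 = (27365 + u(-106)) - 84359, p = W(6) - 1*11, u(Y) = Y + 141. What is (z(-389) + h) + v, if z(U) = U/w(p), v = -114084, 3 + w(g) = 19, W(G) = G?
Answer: -2737029/16 ≈ -1.7106e+5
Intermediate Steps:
u(Y) = 141 + Y
p = -5 (p = 6 - 1*11 = 6 - 11 = -5)
w(g) = 16 (w(g) = -3 + 19 = 16)
z(U) = U/16
h = -56956 (h = 3 + ((27365 + (141 - 106)) - 84359) = 3 + ((27365 + 35) - 84359) = 3 + (27400 - 84359) = 3 - 56959 = -56956)
(z(-389) + h) + v = ((1/16)*(-389) - 56956) - 114084 = (-389/16 - 56956) - 114084 = -911685/16 - 114084 = -2737029/16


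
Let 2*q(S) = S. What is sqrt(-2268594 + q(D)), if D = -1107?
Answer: 3*I*sqrt(1008510)/2 ≈ 1506.4*I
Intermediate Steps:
q(S) = S/2
sqrt(-2268594 + q(D)) = sqrt(-2268594 + (1/2)*(-1107)) = sqrt(-2268594 - 1107/2) = sqrt(-4538295/2) = 3*I*sqrt(1008510)/2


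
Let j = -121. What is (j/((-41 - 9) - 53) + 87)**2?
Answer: 82482724/10609 ≈ 7774.8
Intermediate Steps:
(j/((-41 - 9) - 53) + 87)**2 = (-121/((-41 - 9) - 53) + 87)**2 = (-121/(-50 - 53) + 87)**2 = (-121/(-103) + 87)**2 = (-121*(-1/103) + 87)**2 = (121/103 + 87)**2 = (9082/103)**2 = 82482724/10609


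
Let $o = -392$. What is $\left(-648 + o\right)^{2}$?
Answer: $1081600$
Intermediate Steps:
$\left(-648 + o\right)^{2} = \left(-648 - 392\right)^{2} = \left(-1040\right)^{2} = 1081600$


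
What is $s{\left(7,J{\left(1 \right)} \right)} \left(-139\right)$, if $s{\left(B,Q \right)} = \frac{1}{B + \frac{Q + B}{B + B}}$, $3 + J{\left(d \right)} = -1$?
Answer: $- \frac{1946}{101} \approx -19.267$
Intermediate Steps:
$J{\left(d \right)} = -4$ ($J{\left(d \right)} = -3 - 1 = -4$)
$s{\left(B,Q \right)} = \frac{1}{B + \frac{B + Q}{2 B}}$
$s{\left(7,J{\left(1 \right)} \right)} \left(-139\right) = 2 \cdot 7 \frac{1}{7 - 4 + 2 \cdot 7^{2}} \left(-139\right) = 2 \cdot 7 \frac{1}{7 - 4 + 2 \cdot 49} \left(-139\right) = 2 \cdot 7 \frac{1}{7 - 4 + 98} \left(-139\right) = 2 \cdot 7 \cdot \frac{1}{101} \left(-139\right) = \frac{14}{101} \left(-139\right) = - \frac{1946}{101}$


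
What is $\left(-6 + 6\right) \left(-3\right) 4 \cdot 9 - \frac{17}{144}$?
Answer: $- \frac{17}{144} \approx -0.11806$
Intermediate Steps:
$\left(-6 + 6\right) \left(-3\right) 4 \cdot 9 - \frac{17}{144} = 0 \left(-3\right) 36 - \frac{17}{144} = 0 \cdot 36 - \frac{17}{144} = 0 - \frac{17}{144} = - \frac{17}{144}$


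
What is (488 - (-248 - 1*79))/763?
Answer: 815/763 ≈ 1.0682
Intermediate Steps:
(488 - (-248 - 1*79))/763 = (488 - (-248 - 79))*(1/763) = (488 - 1*(-327))*(1/763) = (488 + 327)*(1/763) = 815*(1/763) = 815/763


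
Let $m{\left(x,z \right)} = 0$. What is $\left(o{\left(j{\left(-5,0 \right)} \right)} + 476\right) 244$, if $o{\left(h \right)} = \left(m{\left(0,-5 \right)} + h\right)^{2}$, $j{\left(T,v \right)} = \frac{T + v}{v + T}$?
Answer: $116388$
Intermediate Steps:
$j{\left(T,v \right)} = 1$ ($j{\left(T,v \right)} = \frac{T + v}{T + v} = 1$)
$o{\left(h \right)} = h^{2}$ ($o{\left(h \right)} = \left(0 + h\right)^{2} = h^{2}$)
$\left(o{\left(j{\left(-5,0 \right)} \right)} + 476\right) 244 = \left(1^{2} + 476\right) 244 = \left(1 + 476\right) 244 = 477 \cdot 244 = 116388$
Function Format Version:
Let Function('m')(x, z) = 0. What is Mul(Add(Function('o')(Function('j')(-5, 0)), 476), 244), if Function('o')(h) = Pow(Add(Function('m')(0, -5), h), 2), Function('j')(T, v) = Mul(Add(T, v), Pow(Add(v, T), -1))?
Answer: 116388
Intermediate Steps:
Function('j')(T, v) = 1 (Function('j')(T, v) = Mul(Add(T, v), Pow(Add(T, v), -1)) = 1)
Function('o')(h) = Pow(h, 2) (Function('o')(h) = Pow(Add(0, h), 2) = Pow(h, 2))
Mul(Add(Function('o')(Function('j')(-5, 0)), 476), 244) = Mul(Add(Pow(1, 2), 476), 244) = Mul(Add(1, 476), 244) = Mul(477, 244) = 116388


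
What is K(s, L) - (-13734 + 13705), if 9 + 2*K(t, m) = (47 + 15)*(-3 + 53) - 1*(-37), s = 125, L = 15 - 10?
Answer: 1593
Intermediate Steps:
L = 5
K(t, m) = 1564 (K(t, m) = -9/2 + ((47 + 15)*(-3 + 53) - 1*(-37))/2 = -9/2 + (62*50 + 37)/2 = -9/2 + (3100 + 37)/2 = -9/2 + (1/2)*3137 = -9/2 + 3137/2 = 1564)
K(s, L) - (-13734 + 13705) = 1564 - (-13734 + 13705) = 1564 - 1*(-29) = 1564 + 29 = 1593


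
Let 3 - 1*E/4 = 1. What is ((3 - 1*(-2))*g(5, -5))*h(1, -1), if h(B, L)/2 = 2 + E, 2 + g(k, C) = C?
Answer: -700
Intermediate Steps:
g(k, C) = -2 + C
E = 8 (E = 12 - 4*1 = 12 - 4 = 8)
h(B, L) = 20 (h(B, L) = 2*(2 + 8) = 2*10 = 20)
((3 - 1*(-2))*g(5, -5))*h(1, -1) = ((3 - 1*(-2))*(-2 - 5))*20 = ((3 + 2)*(-7))*20 = (5*(-7))*20 = -35*20 = -700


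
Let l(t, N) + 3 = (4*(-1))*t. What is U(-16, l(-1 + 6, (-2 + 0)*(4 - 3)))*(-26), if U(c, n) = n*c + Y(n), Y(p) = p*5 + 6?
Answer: -6734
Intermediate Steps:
Y(p) = 6 + 5*p (Y(p) = 5*p + 6 = 6 + 5*p)
l(t, N) = -3 - 4*t (l(t, N) = -3 + (4*(-1))*t = -3 - 4*t)
U(c, n) = 6 + 5*n + c*n (U(c, n) = n*c + (6 + 5*n) = c*n + (6 + 5*n) = 6 + 5*n + c*n)
U(-16, l(-1 + 6, (-2 + 0)*(4 - 3)))*(-26) = (6 + 5*(-3 - 4*(-1 + 6)) - 16*(-3 - 4*(-1 + 6)))*(-26) = (6 + 5*(-3 - 4*5) - 16*(-3 - 4*5))*(-26) = (6 + 5*(-3 - 20) - 16*(-3 - 20))*(-26) = (6 + 5*(-23) - 16*(-23))*(-26) = (6 - 115 + 368)*(-26) = 259*(-26) = -6734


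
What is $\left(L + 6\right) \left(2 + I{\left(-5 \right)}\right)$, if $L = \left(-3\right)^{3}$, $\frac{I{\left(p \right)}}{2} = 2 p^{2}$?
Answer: $-2142$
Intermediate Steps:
$I{\left(p \right)} = 4 p^{2}$ ($I{\left(p \right)} = 2 \cdot 2 p^{2} = 4 p^{2}$)
$L = -27$
$\left(L + 6\right) \left(2 + I{\left(-5 \right)}\right) = \left(-27 + 6\right) \left(2 + 4 \left(-5\right)^{2}\right) = - 21 \left(2 + 4 \cdot 25\right) = - 21 \left(2 + 100\right) = \left(-21\right) 102 = -2142$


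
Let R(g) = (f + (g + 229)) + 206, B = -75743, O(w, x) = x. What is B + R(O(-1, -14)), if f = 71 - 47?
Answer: -75298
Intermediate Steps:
f = 24
R(g) = 459 + g (R(g) = (24 + (g + 229)) + 206 = (24 + (229 + g)) + 206 = (253 + g) + 206 = 459 + g)
B + R(O(-1, -14)) = -75743 + (459 - 14) = -75743 + 445 = -75298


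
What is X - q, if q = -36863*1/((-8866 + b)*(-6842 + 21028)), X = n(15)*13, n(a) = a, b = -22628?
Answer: 87120870517/446773884 ≈ 195.00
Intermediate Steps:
X = 195 (X = 15*13 = 195)
q = 36863/446773884 (q = -36863*1/((-8866 - 22628)*(-6842 + 21028)) = -36863/(14186*(-31494)) = -36863/(-446773884) = -36863*(-1/446773884) = 36863/446773884 ≈ 8.2509e-5)
X - q = 195 - 1*36863/446773884 = 195 - 36863/446773884 = 87120870517/446773884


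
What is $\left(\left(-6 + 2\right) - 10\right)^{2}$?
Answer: $196$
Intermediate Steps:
$\left(\left(-6 + 2\right) - 10\right)^{2} = \left(-4 - 10\right)^{2} = \left(-14\right)^{2} = 196$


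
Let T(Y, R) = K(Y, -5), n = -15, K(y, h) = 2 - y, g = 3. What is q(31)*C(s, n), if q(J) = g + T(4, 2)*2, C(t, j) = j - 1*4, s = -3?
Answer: 19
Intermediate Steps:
T(Y, R) = 2 - Y
C(t, j) = -4 + j (C(t, j) = j - 4 = -4 + j)
q(J) = -1 (q(J) = 3 + (2 - 1*4)*2 = 3 + (2 - 4)*2 = 3 - 2*2 = 3 - 4 = -1)
q(31)*C(s, n) = -(-4 - 15) = -1*(-19) = 19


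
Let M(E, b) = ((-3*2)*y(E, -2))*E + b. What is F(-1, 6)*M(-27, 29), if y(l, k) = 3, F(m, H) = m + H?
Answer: 2575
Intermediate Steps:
F(m, H) = H + m
M(E, b) = b - 18*E (M(E, b) = (-3*2*3)*E + b = (-6*3)*E + b = -18*E + b = b - 18*E)
F(-1, 6)*M(-27, 29) = (6 - 1)*(29 - 18*(-27)) = 5*(29 + 486) = 5*515 = 2575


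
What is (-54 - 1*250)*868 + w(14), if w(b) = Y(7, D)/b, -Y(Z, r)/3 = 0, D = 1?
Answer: -263872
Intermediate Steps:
Y(Z, r) = 0 (Y(Z, r) = -3*0 = 0)
w(b) = 0 (w(b) = 0/b = 0)
(-54 - 1*250)*868 + w(14) = (-54 - 1*250)*868 + 0 = (-54 - 250)*868 + 0 = -304*868 + 0 = -263872 + 0 = -263872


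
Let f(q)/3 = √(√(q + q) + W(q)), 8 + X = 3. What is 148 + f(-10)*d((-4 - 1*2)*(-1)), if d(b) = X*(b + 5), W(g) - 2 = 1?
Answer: 148 - 165*√(3 + 2*I*√5) ≈ -189.85 - 180.19*I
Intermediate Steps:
X = -5 (X = -8 + 3 = -5)
W(g) = 3 (W(g) = 2 + 1 = 3)
d(b) = -25 - 5*b (d(b) = -5*(b + 5) = -5*(5 + b) = -25 - 5*b)
f(q) = 3*√(3 + √2*√q) (f(q) = 3*√(√(q + q) + 3) = 3*√(√(2*q) + 3) = 3*√(√2*√q + 3) = 3*√(3 + √2*√q))
148 + f(-10)*d((-4 - 1*2)*(-1)) = 148 + (3*√(3 + √2*√(-10)))*(-25 - 5*(-4 - 1*2)*(-1)) = 148 + (3*√(3 + √2*(I*√10)))*(-25 - 5*(-4 - 2)*(-1)) = 148 + (3*√(3 + 2*I*√5))*(-25 - (-30)*(-1)) = 148 + (3*√(3 + 2*I*√5))*(-25 - 5*6) = 148 + (3*√(3 + 2*I*√5))*(-25 - 30) = 148 + (3*√(3 + 2*I*√5))*(-55) = 148 - 165*√(3 + 2*I*√5)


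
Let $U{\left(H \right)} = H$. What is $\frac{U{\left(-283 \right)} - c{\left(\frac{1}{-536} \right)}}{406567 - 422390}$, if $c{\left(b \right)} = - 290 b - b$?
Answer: $\frac{151979}{8481128} \approx 0.01792$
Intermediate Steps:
$c{\left(b \right)} = - 291 b$
$\frac{U{\left(-283 \right)} - c{\left(\frac{1}{-536} \right)}}{406567 - 422390} = \frac{-283 - - \frac{291}{-536}}{406567 - 422390} = \frac{-283 - \left(-291\right) \left(- \frac{1}{536}\right)}{-15823} = \left(-283 - \frac{291}{536}\right) \left(- \frac{1}{15823}\right) = \left(- \frac{151979}{536}\right) \left(- \frac{1}{15823}\right) = \frac{151979}{8481128}$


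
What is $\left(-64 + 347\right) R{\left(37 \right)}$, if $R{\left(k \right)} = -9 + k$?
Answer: $7924$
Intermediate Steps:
$\left(-64 + 347\right) R{\left(37 \right)} = \left(-64 + 347\right) \left(-9 + 37\right) = 283 \cdot 28 = 7924$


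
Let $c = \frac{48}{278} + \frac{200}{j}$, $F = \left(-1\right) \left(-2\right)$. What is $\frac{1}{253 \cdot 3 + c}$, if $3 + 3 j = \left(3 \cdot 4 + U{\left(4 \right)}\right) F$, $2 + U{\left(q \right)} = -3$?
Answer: $\frac{1529}{1244175} \approx 0.0012289$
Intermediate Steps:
$U{\left(q \right)} = -5$ ($U{\left(q \right)} = -2 - 3 = -5$)
$F = 2$
$j = \frac{11}{3}$ ($j = -1 + \frac{\left(3 \cdot 4 - 5\right) 2}{3} = -1 + \frac{\left(12 - 5\right) 2}{3} = -1 + \frac{7 \cdot 2}{3} = -1 + \frac{1}{3} \cdot 14 = -1 + \frac{14}{3} = \frac{11}{3} \approx 3.6667$)
$c = \frac{83664}{1529}$ ($c = \frac{48}{278} + \frac{200}{\frac{11}{3}} = 48 \cdot \frac{1}{278} + 200 \cdot \frac{3}{11} = \frac{24}{139} + \frac{600}{11} = \frac{83664}{1529} \approx 54.718$)
$\frac{1}{253 \cdot 3 + c} = \frac{1}{253 \cdot 3 + \frac{83664}{1529}} = \frac{1}{759 + \frac{83664}{1529}} = \frac{1}{\frac{1244175}{1529}} = \frac{1529}{1244175}$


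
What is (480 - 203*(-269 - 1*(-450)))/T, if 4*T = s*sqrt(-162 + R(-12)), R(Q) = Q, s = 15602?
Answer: 36263*I*sqrt(174)/678687 ≈ 0.7048*I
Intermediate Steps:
T = 7801*I*sqrt(174)/2 (T = (15602*sqrt(-162 - 12))/4 = (15602*sqrt(-174))/4 = (15602*(I*sqrt(174)))/4 = (15602*I*sqrt(174))/4 = 7801*I*sqrt(174)/2 ≈ 51451.0*I)
(480 - 203*(-269 - 1*(-450)))/T = (480 - 203*(-269 - 1*(-450)))/((7801*I*sqrt(174)/2)) = (480 - 203*(-269 + 450))*(-I*sqrt(174)/678687) = (480 - 203*181)*(-I*sqrt(174)/678687) = (480 - 36743)*(-I*sqrt(174)/678687) = -(-36263)*I*sqrt(174)/678687 = 36263*I*sqrt(174)/678687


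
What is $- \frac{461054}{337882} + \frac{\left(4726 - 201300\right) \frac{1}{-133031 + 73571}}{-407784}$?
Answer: $- \frac{2794791859758707}{2048142414399120} \approx -1.3645$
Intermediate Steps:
$- \frac{461054}{337882} + \frac{\left(4726 - 201300\right) \frac{1}{-133031 + 73571}}{-407784} = \left(-461054\right) \frac{1}{337882} + - \frac{196574}{-59460} \left(- \frac{1}{407784}\right) = - \frac{230527}{168941} + \left(-196574\right) \left(- \frac{1}{59460}\right) \left(- \frac{1}{407784}\right) = - \frac{230527}{168941} + \frac{98287}{29730} \left(- \frac{1}{407784}\right) = - \frac{230527}{168941} - \frac{98287}{12123418320} = - \frac{2794791859758707}{2048142414399120}$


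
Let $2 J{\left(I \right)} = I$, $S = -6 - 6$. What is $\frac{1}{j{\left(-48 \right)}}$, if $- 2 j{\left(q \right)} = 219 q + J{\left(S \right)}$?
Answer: $\frac{1}{5259} \approx 0.00019015$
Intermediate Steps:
$S = -12$ ($S = -6 - 6 = -12$)
$J{\left(I \right)} = \frac{I}{2}$
$j{\left(q \right)} = 3 - \frac{219 q}{2}$ ($j{\left(q \right)} = - \frac{219 q + \frac{1}{2} \left(-12\right)}{2} = - \frac{219 q - 6}{2} = - \frac{-6 + 219 q}{2} = 3 - \frac{219 q}{2}$)
$\frac{1}{j{\left(-48 \right)}} = \frac{1}{3 - -5256} = \frac{1}{3 + 5256} = \frac{1}{5259}$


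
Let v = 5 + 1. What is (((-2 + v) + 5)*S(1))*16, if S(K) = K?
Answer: 144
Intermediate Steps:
v = 6
(((-2 + v) + 5)*S(1))*16 = (((-2 + 6) + 5)*1)*16 = ((4 + 5)*1)*16 = (9*1)*16 = 9*16 = 144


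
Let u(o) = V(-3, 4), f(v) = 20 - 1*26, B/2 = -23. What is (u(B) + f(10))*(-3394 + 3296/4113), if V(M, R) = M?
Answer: 13956226/457 ≈ 30539.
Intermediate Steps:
B = -46 (B = 2*(-23) = -46)
f(v) = -6 (f(v) = 20 - 26 = -6)
u(o) = -3
(u(B) + f(10))*(-3394 + 3296/4113) = (-3 - 6)*(-3394 + 3296/4113) = -9*(-3394 + 3296*(1/4113)) = -9*(-3394 + 3296/4113) = -9*(-13956226/4113) = 13956226/457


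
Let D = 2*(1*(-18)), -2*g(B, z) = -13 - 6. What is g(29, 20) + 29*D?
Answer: -2069/2 ≈ -1034.5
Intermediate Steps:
g(B, z) = 19/2 (g(B, z) = -(-13 - 6)/2 = -½*(-19) = 19/2)
D = -36 (D = 2*(-18) = -36)
g(29, 20) + 29*D = 19/2 + 29*(-36) = 19/2 - 1044 = -2069/2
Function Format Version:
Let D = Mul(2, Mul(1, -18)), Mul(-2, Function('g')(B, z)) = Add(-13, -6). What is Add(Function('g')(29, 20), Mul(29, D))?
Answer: Rational(-2069, 2) ≈ -1034.5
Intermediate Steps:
Function('g')(B, z) = Rational(19, 2) (Function('g')(B, z) = Mul(Rational(-1, 2), Add(-13, -6)) = Mul(Rational(-1, 2), -19) = Rational(19, 2))
D = -36 (D = Mul(2, -18) = -36)
Add(Function('g')(29, 20), Mul(29, D)) = Add(Rational(19, 2), Mul(29, -36)) = Add(Rational(19, 2), -1044) = Rational(-2069, 2)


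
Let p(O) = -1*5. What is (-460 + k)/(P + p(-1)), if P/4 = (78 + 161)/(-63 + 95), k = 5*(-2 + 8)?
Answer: -3440/199 ≈ -17.286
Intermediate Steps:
k = 30 (k = 5*6 = 30)
P = 239/8 (P = 4*((78 + 161)/(-63 + 95)) = 4*(239/32) = 239/8 ≈ 29.875)
p(O) = -5
(-460 + k)/(P + p(-1)) = (-460 + 30)/(239/8 - 5) = -430/199/8 = -430*8/199 = -3440/199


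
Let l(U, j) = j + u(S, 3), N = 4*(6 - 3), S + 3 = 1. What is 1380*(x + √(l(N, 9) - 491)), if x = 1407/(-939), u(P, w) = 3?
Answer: -647220/313 + 1380*I*√479 ≈ -2067.8 + 30203.0*I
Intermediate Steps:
S = -2 (S = -3 + 1 = -2)
N = 12 (N = 4*3 = 12)
l(U, j) = 3 + j (l(U, j) = j + 3 = 3 + j)
x = -469/313 (x = 1407*(-1/939) = -469/313 ≈ -1.4984)
1380*(x + √(l(N, 9) - 491)) = 1380*(-469/313 + √((3 + 9) - 491)) = 1380*(-469/313 + √(12 - 491)) = 1380*(-469/313 + √(-479)) = 1380*(-469/313 + I*√479) = -647220/313 + 1380*I*√479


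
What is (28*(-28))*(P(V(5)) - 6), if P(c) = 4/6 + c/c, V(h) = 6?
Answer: 10192/3 ≈ 3397.3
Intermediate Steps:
P(c) = 5/3 (P(c) = 4*(⅙) + 1 = ⅔ + 1 = 5/3)
(28*(-28))*(P(V(5)) - 6) = (28*(-28))*(5/3 - 6) = -784*(-13/3) = 10192/3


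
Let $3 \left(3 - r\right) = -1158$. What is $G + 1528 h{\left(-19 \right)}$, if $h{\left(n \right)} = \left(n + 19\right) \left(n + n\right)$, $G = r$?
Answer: $389$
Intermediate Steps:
$r = 389$ ($r = 3 - -386 = 3 + 386 = 389$)
$G = 389$
$h{\left(n \right)} = 2 n \left(19 + n\right)$ ($h{\left(n \right)} = \left(19 + n\right) 2 n = 2 n \left(19 + n\right)$)
$G + 1528 h{\left(-19 \right)} = 389 + 1528 \cdot 2 \left(-19\right) \left(19 - 19\right) = 389 + 1528 \cdot 2 \left(-19\right) 0 = 389 + 1528 \cdot 0 = 389 + 0 = 389$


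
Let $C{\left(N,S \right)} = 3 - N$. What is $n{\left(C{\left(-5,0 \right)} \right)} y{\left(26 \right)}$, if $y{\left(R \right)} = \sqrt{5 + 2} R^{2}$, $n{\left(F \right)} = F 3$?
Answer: $16224 \sqrt{7} \approx 42925.0$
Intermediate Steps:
$n{\left(F \right)} = 3 F$
$y{\left(R \right)} = \sqrt{7} R^{2}$
$n{\left(C{\left(-5,0 \right)} \right)} y{\left(26 \right)} = 3 \left(3 - -5\right) \sqrt{7} \cdot 26^{2} = 3 \left(3 + 5\right) \sqrt{7} \cdot 676 = 3 \cdot 8 \cdot 676 \sqrt{7} = 24 \cdot 676 \sqrt{7} = 16224 \sqrt{7}$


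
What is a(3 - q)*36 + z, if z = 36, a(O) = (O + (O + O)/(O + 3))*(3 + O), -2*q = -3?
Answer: 387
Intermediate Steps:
q = 3/2 (q = -1/2*(-3) = 3/2 ≈ 1.5000)
a(O) = (3 + O)*(O + 2*O/(3 + O)) (a(O) = (O + (2*O)/(3 + O))*(3 + O) = (O + 2*O/(3 + O))*(3 + O) = (3 + O)*(O + 2*O/(3 + O)))
a(3 - q)*36 + z = ((3 - 1*3/2)*(5 + (3 - 1*3/2)))*36 + 36 = ((3 - 3/2)*(5 + (3 - 3/2)))*36 + 36 = (3*(5 + 3/2)/2)*36 + 36 = ((3/2)*(13/2))*36 + 36 = (39/4)*36 + 36 = 351 + 36 = 387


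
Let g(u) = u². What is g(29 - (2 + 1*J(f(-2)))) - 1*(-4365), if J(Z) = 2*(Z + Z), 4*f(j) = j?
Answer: 5206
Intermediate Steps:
f(j) = j/4
J(Z) = 4*Z (J(Z) = 2*(2*Z) = 4*Z)
g(29 - (2 + 1*J(f(-2)))) - 1*(-4365) = (29 - (2 + 1*(4*((¼)*(-2)))))² - 1*(-4365) = (29 - (2 + 1*(4*(-½))))² + 4365 = (29 - (2 + 1*(-2)))² + 4365 = (29 - (2 - 2))² + 4365 = (29 - 1*0)² + 4365 = (29 + 0)² + 4365 = 29² + 4365 = 841 + 4365 = 5206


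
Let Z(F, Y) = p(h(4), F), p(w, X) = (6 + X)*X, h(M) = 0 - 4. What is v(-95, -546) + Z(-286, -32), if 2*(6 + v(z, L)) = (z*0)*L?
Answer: 80074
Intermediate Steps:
h(M) = -4
v(z, L) = -6 (v(z, L) = -6 + ((z*0)*L)/2 = -6 + (0*L)/2 = -6 + (1/2)*0 = -6 + 0 = -6)
p(w, X) = X*(6 + X)
Z(F, Y) = F*(6 + F)
v(-95, -546) + Z(-286, -32) = -6 - 286*(6 - 286) = -6 - 286*(-280) = -6 + 80080 = 80074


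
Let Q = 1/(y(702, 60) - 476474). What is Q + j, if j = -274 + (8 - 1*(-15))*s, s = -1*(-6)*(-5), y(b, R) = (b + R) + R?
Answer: -458528529/475652 ≈ -964.00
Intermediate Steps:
y(b, R) = b + 2*R (y(b, R) = (R + b) + R = b + 2*R)
Q = -1/475652 (Q = 1/((702 + 2*60) - 476474) = 1/((702 + 120) - 476474) = 1/(822 - 476474) = 1/(-475652) = -1/475652 ≈ -2.1024e-6)
s = -30 (s = 6*(-5) = -30)
j = -964 (j = -274 + (8 - 1*(-15))*(-30) = -274 + (8 + 15)*(-30) = -274 + 23*(-30) = -274 - 690 = -964)
Q + j = -1/475652 - 964 = -458528529/475652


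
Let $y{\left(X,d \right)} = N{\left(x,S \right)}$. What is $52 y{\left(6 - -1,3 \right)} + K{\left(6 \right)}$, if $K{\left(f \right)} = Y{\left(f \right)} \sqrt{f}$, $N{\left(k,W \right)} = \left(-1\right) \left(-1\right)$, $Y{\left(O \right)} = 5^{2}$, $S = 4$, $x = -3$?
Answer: $52 + 25 \sqrt{6} \approx 113.24$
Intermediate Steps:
$Y{\left(O \right)} = 25$
$N{\left(k,W \right)} = 1$
$y{\left(X,d \right)} = 1$
$K{\left(f \right)} = 25 \sqrt{f}$
$52 y{\left(6 - -1,3 \right)} + K{\left(6 \right)} = 52 \cdot 1 + 25 \sqrt{6} = 52 + 25 \sqrt{6}$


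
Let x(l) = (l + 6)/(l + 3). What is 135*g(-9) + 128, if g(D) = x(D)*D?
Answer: -959/2 ≈ -479.50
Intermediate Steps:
x(l) = (6 + l)/(3 + l)
g(D) = D*(6 + D)/(3 + D) (g(D) = ((6 + D)/(3 + D))*D = D*(6 + D)/(3 + D))
135*g(-9) + 128 = 135*(-9*(6 - 9)/(3 - 9)) + 128 = 135*(-9*(-3)/(-6)) + 128 = 135*(-9*(-1/6)*(-3)) + 128 = 135*(-9/2) + 128 = -1215/2 + 128 = -959/2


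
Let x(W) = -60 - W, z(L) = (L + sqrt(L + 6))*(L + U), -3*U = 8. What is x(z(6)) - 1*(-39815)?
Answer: 39735 - 20*sqrt(3)/3 ≈ 39723.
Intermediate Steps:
U = -8/3 (U = -1/3*8 = -8/3 ≈ -2.6667)
z(L) = (-8/3 + L)*(L + sqrt(6 + L)) (z(L) = (L + sqrt(L + 6))*(L - 8/3) = (L + sqrt(6 + L))*(-8/3 + L) = (-8/3 + L)*(L + sqrt(6 + L)))
x(z(6)) - 1*(-39815) = (-60 - (6**2 - 8/3*6 - 8*sqrt(6 + 6)/3 + 6*sqrt(6 + 6))) - 1*(-39815) = (-60 - (36 - 16 - 16*sqrt(3)/3 + 6*sqrt(12))) + 39815 = (-60 - (36 - 16 - 16*sqrt(3)/3 + 6*(2*sqrt(3)))) + 39815 = (-60 - (36 - 16 - 16*sqrt(3)/3 + 12*sqrt(3))) + 39815 = (-60 - (20 + 20*sqrt(3)/3)) + 39815 = (-60 + (-20 - 20*sqrt(3)/3)) + 39815 = (-80 - 20*sqrt(3)/3) + 39815 = 39735 - 20*sqrt(3)/3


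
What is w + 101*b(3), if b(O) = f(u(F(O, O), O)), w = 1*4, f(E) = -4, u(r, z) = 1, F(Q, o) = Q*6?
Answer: -400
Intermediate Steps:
F(Q, o) = 6*Q
w = 4
b(O) = -4
w + 101*b(3) = 4 + 101*(-4) = 4 - 404 = -400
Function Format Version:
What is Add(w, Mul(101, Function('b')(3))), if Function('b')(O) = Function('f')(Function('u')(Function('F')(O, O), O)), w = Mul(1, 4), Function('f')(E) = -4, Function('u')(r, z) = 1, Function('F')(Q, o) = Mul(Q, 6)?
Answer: -400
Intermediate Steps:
Function('F')(Q, o) = Mul(6, Q)
w = 4
Function('b')(O) = -4
Add(w, Mul(101, Function('b')(3))) = Add(4, Mul(101, -4)) = Add(4, -404) = -400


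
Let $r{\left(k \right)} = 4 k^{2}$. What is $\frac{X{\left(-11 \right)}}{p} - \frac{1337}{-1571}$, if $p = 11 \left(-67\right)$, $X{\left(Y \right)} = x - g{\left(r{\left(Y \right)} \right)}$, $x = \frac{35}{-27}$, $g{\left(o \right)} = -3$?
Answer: $\frac{26532697}{31261329} \approx 0.84874$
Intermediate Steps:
$x = - \frac{35}{27}$ ($x = 35 \left(- \frac{1}{27}\right) = - \frac{35}{27} \approx -1.2963$)
$X{\left(Y \right)} = \frac{46}{27}$ ($X{\left(Y \right)} = - \frac{35}{27} - -3 = - \frac{35}{27} + 3 = \frac{46}{27}$)
$p = -737$
$\frac{X{\left(-11 \right)}}{p} - \frac{1337}{-1571} = \frac{46}{27 \left(-737\right)} - \frac{1337}{-1571} = \frac{46}{27} \left(- \frac{1}{737}\right) - - \frac{1337}{1571} = - \frac{46}{19899} + \frac{1337}{1571} = \frac{26532697}{31261329}$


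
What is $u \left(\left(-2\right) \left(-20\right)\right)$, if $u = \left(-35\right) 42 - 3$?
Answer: $-58920$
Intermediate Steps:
$u = -1473$ ($u = -1470 - 3 = -1473$)
$u \left(\left(-2\right) \left(-20\right)\right) = - 1473 \left(\left(-2\right) \left(-20\right)\right) = \left(-1473\right) 40 = -58920$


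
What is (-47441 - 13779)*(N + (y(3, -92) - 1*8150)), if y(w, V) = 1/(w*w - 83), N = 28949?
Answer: -47112616250/37 ≈ -1.2733e+9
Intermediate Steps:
y(w, V) = 1/(-83 + w**2) (y(w, V) = 1/(w**2 - 83) = 1/(-83 + w**2))
(-47441 - 13779)*(N + (y(3, -92) - 1*8150)) = (-47441 - 13779)*(28949 + (1/(-83 + 3**2) - 1*8150)) = -61220*(28949 + (1/(-83 + 9) - 8150)) = -61220*(28949 + (1/(-74) - 8150)) = -61220*(28949 + (-1/74 - 8150)) = -61220*(28949 - 603101/74) = -61220*1539125/74 = -47112616250/37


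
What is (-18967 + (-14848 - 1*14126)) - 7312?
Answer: -55253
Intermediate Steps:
(-18967 + (-14848 - 1*14126)) - 7312 = (-18967 + (-14848 - 14126)) - 7312 = (-18967 - 28974) - 7312 = -47941 - 7312 = -55253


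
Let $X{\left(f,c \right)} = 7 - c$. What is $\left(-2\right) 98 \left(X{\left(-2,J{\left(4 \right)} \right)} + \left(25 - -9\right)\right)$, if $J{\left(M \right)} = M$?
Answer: $-7252$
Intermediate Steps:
$\left(-2\right) 98 \left(X{\left(-2,J{\left(4 \right)} \right)} + \left(25 - -9\right)\right) = \left(-2\right) 98 \left(\left(7 - 4\right) + \left(25 - -9\right)\right) = - 196 \left(\left(7 - 4\right) + \left(25 + 9\right)\right) = - 196 \left(3 + 34\right) = \left(-196\right) 37 = -7252$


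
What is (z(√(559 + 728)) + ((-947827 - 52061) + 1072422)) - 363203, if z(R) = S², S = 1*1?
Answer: -290668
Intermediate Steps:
S = 1
z(R) = 1 (z(R) = 1² = 1)
(z(√(559 + 728)) + ((-947827 - 52061) + 1072422)) - 363203 = (1 + ((-947827 - 52061) + 1072422)) - 363203 = (1 + (-999888 + 1072422)) - 363203 = (1 + 72534) - 363203 = 72535 - 363203 = -290668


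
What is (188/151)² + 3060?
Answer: 69806404/22801 ≈ 3061.6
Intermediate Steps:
(188/151)² + 3060 = 35344/22801 + 3060 = 69806404/22801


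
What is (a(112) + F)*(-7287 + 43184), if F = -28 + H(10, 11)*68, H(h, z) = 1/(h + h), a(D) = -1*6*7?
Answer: -11953701/5 ≈ -2.3907e+6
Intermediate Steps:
a(D) = -42 (a(D) = -6*7 = -42)
H(h, z) = 1/(2*h)
F = -123/5 (F = -28 + ((½)/10)*68 = -28 + ((½)*(⅒))*68 = -28 + (1/20)*68 = -28 + 17/5 = -123/5 ≈ -24.600)
(a(112) + F)*(-7287 + 43184) = (-42 - 123/5)*(-7287 + 43184) = -333/5*35897 = -11953701/5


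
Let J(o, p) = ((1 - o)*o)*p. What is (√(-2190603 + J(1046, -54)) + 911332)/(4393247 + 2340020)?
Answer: 911332/6733267 + √56835177/6733267 ≈ 0.13647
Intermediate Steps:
J(o, p) = o*p*(1 - o) (J(o, p) = (o*(1 - o))*p = o*p*(1 - o))
(√(-2190603 + J(1046, -54)) + 911332)/(4393247 + 2340020) = (√(-2190603 + 1046*(-54)*(1 - 1*1046)) + 911332)/(4393247 + 2340020) = (√(-2190603 + 1046*(-54)*(1 - 1046)) + 911332)/6733267 = (√(-2190603 + 1046*(-54)*(-1045)) + 911332)*(1/6733267) = (√(-2190603 + 59025780) + 911332)*(1/6733267) = (√56835177 + 911332)*(1/6733267) = (911332 + √56835177)*(1/6733267) = 911332/6733267 + √56835177/6733267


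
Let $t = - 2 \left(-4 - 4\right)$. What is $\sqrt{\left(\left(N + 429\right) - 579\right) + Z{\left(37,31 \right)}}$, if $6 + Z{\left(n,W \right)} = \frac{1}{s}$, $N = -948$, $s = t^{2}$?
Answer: $\frac{i \sqrt{282623}}{16} \approx 33.226 i$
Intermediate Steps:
$t = 16$ ($t = \left(-2\right) \left(-8\right) = 16$)
$s = 256$ ($s = 16^{2} = 256$)
$Z{\left(n,W \right)} = - \frac{1535}{256}$ ($Z{\left(n,W \right)} = -6 + \frac{1}{256} = - \frac{1535}{256}$)
$\sqrt{\left(\left(N + 429\right) - 579\right) + Z{\left(37,31 \right)}} = \sqrt{\left(\left(-948 + 429\right) - 579\right) - \frac{1535}{256}} = \sqrt{\left(-519 - 579\right) - \frac{1535}{256}} = \sqrt{-1098 - \frac{1535}{256}} = \sqrt{- \frac{282623}{256}} = \frac{i \sqrt{282623}}{16}$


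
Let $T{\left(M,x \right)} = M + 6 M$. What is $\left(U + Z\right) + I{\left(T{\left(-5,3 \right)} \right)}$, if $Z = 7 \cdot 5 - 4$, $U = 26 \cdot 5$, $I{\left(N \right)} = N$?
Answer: $126$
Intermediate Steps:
$T{\left(M,x \right)} = 7 M$
$U = 130$
$Z = 31$ ($Z = 35 - 4 = 31$)
$\left(U + Z\right) + I{\left(T{\left(-5,3 \right)} \right)} = \left(130 + 31\right) + 7 \left(-5\right) = 161 - 35 = 126$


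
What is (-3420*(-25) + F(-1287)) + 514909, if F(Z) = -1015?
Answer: 599394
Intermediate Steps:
(-3420*(-25) + F(-1287)) + 514909 = (-3420*(-25) - 1015) + 514909 = (85500 - 1015) + 514909 = 84485 + 514909 = 599394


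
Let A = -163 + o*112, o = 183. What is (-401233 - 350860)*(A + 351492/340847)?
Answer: -5212601308135499/340847 ≈ -1.5293e+10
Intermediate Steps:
A = 20333 (A = -163 + 183*112 = -163 + 20496 = 20333)
(-401233 - 350860)*(A + 351492/340847) = (-401233 - 350860)*(20333 + 351492/340847) = -752093*(20333 + 351492*(1/340847)) = -752093*(20333 + 351492/340847) = -752093*6930793543/340847 = -5212601308135499/340847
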